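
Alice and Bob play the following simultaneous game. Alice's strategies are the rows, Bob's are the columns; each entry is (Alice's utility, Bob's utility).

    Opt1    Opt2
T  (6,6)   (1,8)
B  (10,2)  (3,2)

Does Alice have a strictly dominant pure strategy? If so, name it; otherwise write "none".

B vs T: Opt1: 10>6, Opt2: 3>1.
B strictly beats every other strategy against every opponent action, so it is strictly dominant.

B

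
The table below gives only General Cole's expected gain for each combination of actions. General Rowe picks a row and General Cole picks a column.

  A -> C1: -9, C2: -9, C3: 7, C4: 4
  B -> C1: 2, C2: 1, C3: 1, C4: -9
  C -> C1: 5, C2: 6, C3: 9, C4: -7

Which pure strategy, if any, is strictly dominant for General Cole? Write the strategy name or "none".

none

C1 fails to dominate C2 at A (-9=-9).
C2 fails to dominate C1 at A (-9=-9).
C3 fails to dominate C1 at B (1<2).
C4 fails to dominate C1 at B (-9<2).
No single strategy dominates all the others.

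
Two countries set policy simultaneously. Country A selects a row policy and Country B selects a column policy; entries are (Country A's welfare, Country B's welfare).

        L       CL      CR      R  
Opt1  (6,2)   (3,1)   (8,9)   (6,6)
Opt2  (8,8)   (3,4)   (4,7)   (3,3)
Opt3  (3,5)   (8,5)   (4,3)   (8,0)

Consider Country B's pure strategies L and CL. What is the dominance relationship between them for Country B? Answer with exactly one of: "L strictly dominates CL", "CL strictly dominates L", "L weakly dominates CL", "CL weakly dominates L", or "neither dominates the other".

L weakly dominates CL

L's payoffs vs CL's, by Country A's action — Opt1: 2>1, Opt2: 8>4, Opt3: 5=5.
L is at least as good everywhere and strictly better somewhere (tied only at Opt3), so L weakly but not strictly dominates CL.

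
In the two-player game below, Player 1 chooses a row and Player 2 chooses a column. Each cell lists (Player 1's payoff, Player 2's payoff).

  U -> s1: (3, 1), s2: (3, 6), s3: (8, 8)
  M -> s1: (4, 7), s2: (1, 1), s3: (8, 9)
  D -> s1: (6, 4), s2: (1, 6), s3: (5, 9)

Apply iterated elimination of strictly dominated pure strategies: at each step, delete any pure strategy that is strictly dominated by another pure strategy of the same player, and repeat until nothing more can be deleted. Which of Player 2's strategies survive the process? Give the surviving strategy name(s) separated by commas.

Player 2's strategy s1 is strictly dominated by s3 (U: 8>1, M: 9>7, D: 9>4) and is removed.
Player 1's strategy D is strictly dominated by U (s2: 3>1, s3: 8>5) and is removed.
For Player 2, s3 strictly dominates s2 on the remaining rows (U: 8>6, M: 9>1); eliminate s2.
Among the remaining strategies, none is strictly dominated by another pure strategy of the same player, so the elimination stops.
Surviving strategies — Player 1: {U, M}; Player 2: {s3}.

s3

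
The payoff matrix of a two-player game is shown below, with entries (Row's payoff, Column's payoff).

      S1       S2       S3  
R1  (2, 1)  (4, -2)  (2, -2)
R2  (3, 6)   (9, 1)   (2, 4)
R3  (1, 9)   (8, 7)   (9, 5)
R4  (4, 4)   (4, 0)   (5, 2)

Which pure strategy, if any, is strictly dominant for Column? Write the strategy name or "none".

S1 vs S2: R1: 1>-2, R2: 6>1, R3: 9>7, R4: 4>0.
S1 vs S3: R1: 1>-2, R2: 6>4, R3: 9>5, R4: 4>2.
S1 strictly beats every other strategy against every opponent action, so it is strictly dominant.

S1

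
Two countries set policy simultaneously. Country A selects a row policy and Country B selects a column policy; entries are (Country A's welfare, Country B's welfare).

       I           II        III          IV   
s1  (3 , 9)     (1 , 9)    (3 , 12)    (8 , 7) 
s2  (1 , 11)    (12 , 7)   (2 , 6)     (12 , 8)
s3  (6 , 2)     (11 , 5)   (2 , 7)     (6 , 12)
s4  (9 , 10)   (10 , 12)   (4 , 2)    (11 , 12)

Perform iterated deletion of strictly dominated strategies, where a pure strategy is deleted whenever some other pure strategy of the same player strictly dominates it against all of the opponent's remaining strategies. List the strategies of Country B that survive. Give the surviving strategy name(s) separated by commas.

Country A's strategy s1 is strictly dominated by s4 (I: 9>3, II: 10>1, III: 4>3, IV: 11>8) and is removed.
Column III is eliminated: IV beats it against every remaining row (s2: 8>6, s3: 12>7, s4: 12>2).
Among the remaining strategies, none is strictly dominated by another pure strategy of the same player, so the elimination stops.
Surviving strategies — Country A: {s2, s3, s4}; Country B: {I, II, IV}.

I, II, IV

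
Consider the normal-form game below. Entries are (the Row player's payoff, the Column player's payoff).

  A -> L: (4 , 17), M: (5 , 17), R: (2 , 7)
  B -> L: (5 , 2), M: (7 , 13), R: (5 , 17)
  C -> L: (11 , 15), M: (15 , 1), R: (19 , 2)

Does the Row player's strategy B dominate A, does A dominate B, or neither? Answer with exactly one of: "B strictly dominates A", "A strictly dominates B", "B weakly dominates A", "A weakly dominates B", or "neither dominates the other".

B's payoffs vs A's, by the Column player's action — L: 5>4, M: 7>5, R: 5>2.
Every comparison favours B, so B strictly dominates A.

B strictly dominates A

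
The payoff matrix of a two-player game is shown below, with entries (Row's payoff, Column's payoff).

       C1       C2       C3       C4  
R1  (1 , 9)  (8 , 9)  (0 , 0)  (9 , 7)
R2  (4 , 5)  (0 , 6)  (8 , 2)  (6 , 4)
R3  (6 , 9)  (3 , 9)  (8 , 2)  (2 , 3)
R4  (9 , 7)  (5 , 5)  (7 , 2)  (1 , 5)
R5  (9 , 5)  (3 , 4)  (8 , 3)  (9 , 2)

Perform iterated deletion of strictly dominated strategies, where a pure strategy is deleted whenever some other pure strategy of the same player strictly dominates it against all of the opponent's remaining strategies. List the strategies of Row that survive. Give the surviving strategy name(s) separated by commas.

R1, R4, R5

For Column, C1 strictly dominates C3 on the remaining rows (R1: 9>0, R2: 5>2, R3: 9>2, R4: 7>2, R5: 5>3); eliminate C3.
Row's strategy R2 is strictly dominated by R5 (C1: 9>4, C2: 3>0, C4: 9>6) and is removed.
Column C4 is eliminated: C1 beats it against every remaining row (R1: 9>7, R3: 9>3, R4: 7>5, R5: 5>2).
For Row, R4 strictly dominates R3 on the remaining columns (C1: 9>6, C2: 5>3); eliminate R3.
Among the remaining strategies, none is strictly dominated by another pure strategy of the same player, so the elimination stops.
Surviving strategies — Row: {R1, R4, R5}; Column: {C1, C2}.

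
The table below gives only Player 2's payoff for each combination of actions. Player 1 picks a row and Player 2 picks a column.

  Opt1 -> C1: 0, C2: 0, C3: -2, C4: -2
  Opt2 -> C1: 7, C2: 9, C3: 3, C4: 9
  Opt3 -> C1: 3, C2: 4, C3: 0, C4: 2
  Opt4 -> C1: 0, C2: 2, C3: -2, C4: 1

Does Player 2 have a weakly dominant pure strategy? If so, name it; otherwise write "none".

C2

C2 vs C1: Opt1: 0=0, Opt2: 9>7, Opt3: 4>3, Opt4: 2>0.
C2 vs C3: Opt1: 0>-2, Opt2: 9>3, Opt3: 4>0, Opt4: 2>-2.
C2 vs C4: Opt1: 0>-2, Opt2: 9=9, Opt3: 4>2, Opt4: 2>1.
C2 is at least as good as every other strategy against every opponent action, so it is weakly dominant.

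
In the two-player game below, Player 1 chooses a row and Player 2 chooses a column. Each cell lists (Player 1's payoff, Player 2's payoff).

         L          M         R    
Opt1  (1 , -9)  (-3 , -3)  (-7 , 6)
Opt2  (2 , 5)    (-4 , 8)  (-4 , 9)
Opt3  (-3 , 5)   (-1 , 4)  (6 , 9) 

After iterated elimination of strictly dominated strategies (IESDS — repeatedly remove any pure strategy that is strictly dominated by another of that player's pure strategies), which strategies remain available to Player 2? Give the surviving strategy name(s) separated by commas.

R

Player 2's strategy L is strictly dominated by R (Opt1: 6>-9, Opt2: 9>5, Opt3: 9>5) and is removed.
For Player 1, Opt3 strictly dominates Opt1 on the remaining columns (M: -1>-3, R: 6>-7); eliminate Opt1.
For Player 1, Opt3 strictly dominates Opt2 on the remaining columns (M: -1>-4, R: 6>-4); eliminate Opt2.
Column M is eliminated: R beats it against every remaining row (Opt3: 9>4).
Among the remaining strategies, none is strictly dominated by another pure strategy of the same player, so the elimination stops.
Surviving strategies — Player 1: {Opt3}; Player 2: {R}.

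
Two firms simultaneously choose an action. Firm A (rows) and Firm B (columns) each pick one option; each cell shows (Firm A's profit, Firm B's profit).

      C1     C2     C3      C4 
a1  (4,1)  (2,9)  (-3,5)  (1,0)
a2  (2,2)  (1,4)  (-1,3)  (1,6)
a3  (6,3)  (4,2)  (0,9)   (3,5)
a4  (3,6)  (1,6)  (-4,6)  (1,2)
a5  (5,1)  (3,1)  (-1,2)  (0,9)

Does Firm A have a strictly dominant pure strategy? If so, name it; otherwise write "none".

a3

a3 vs a1: C1: 6>4, C2: 4>2, C3: 0>-3, C4: 3>1.
a3 vs a2: C1: 6>2, C2: 4>1, C3: 0>-1, C4: 3>1.
a3 vs a4: C1: 6>3, C2: 4>1, C3: 0>-4, C4: 3>1.
a3 vs a5: C1: 6>5, C2: 4>3, C3: 0>-1, C4: 3>0.
a3 strictly beats every other strategy against every opponent action, so it is strictly dominant.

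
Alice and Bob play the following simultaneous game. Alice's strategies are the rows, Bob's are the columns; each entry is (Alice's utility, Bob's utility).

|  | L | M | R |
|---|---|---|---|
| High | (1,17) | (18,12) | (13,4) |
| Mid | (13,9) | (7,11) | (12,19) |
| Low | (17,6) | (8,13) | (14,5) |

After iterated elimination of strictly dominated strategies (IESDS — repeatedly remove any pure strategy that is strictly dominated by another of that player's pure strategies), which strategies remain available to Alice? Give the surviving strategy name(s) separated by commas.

High, Low

Alice's strategy Mid is strictly dominated by Low (L: 17>13, M: 8>7, R: 14>12) and is removed.
For Bob, L strictly dominates R on the remaining rows (High: 17>4, Low: 6>5); eliminate R.
Among the remaining strategies, none is strictly dominated by another pure strategy of the same player, so the elimination stops.
Surviving strategies — Alice: {High, Low}; Bob: {L, M}.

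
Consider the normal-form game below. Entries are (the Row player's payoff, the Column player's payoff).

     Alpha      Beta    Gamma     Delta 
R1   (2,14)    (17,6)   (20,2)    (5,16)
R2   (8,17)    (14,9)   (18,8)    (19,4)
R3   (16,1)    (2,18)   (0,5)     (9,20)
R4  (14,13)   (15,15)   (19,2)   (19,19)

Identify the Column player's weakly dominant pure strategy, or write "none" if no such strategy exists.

none

Alpha fails to dominate Beta at R3 (1<18).
Beta fails to dominate Alpha at R1 (6<14).
Gamma fails to dominate Alpha at R1 (2<14).
Delta fails to dominate Alpha at R2 (4<17).
No single strategy dominates all the others.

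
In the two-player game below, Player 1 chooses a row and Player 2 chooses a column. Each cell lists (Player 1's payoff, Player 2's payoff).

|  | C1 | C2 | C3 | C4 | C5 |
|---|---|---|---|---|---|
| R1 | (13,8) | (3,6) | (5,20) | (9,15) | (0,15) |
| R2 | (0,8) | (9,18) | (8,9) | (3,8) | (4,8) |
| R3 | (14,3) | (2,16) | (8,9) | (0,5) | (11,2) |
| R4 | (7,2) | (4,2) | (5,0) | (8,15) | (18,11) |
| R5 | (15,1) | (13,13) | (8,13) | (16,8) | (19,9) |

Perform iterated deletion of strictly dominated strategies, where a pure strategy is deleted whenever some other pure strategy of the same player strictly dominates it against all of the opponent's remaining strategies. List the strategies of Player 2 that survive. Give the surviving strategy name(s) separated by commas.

C2, C3

For Player 1, R5 strictly dominates R1 on the remaining columns (C1: 15>13, C2: 13>3, C3: 8>5, C4: 16>9, C5: 19>0); eliminate R1.
For Player 1, R5 strictly dominates R4 on the remaining columns (C1: 15>7, C2: 13>4, C3: 8>5, C4: 16>8, C5: 19>18); eliminate R4.
Column C1 is eliminated: C2 beats it against every remaining row (R2: 18>8, R3: 16>3, R5: 13>1).
For Player 2, C2 strictly dominates C4 on the remaining rows (R2: 18>8, R3: 16>5, R5: 13>8); eliminate C4.
For Player 2, C2 strictly dominates C5 on the remaining rows (R2: 18>8, R3: 16>2, R5: 13>9); eliminate C5.
Among the remaining strategies, none is strictly dominated by another pure strategy of the same player, so the elimination stops.
Surviving strategies — Player 1: {R2, R3, R5}; Player 2: {C2, C3}.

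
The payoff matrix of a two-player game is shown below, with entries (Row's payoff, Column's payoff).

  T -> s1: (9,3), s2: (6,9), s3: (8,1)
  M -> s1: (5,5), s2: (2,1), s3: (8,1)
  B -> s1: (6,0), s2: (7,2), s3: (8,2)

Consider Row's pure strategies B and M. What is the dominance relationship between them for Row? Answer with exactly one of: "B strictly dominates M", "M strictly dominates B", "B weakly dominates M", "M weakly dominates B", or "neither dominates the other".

B weakly dominates M

Compare B to M across every action of Column: s1: 6>5, s2: 7>2, s3: 8=8.
B is at least as good everywhere and strictly better somewhere (tied only at s3), so B weakly but not strictly dominates M.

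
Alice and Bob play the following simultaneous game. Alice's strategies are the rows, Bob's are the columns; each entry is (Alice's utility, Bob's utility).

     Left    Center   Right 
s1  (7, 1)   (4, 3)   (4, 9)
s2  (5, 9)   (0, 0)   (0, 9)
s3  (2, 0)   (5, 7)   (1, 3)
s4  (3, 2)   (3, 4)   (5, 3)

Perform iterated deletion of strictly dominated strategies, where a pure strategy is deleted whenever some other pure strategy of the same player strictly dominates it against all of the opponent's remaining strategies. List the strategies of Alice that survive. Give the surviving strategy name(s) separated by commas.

s1, s3, s4

Row s2 is eliminated: s1 beats it against every remaining column (Left: 7>5, Center: 4>0, Right: 4>0).
Column Left is eliminated: Center beats it against every remaining row (s1: 3>1, s3: 7>0, s4: 4>2).
Among the remaining strategies, none is strictly dominated by another pure strategy of the same player, so the elimination stops.
Surviving strategies — Alice: {s1, s3, s4}; Bob: {Center, Right}.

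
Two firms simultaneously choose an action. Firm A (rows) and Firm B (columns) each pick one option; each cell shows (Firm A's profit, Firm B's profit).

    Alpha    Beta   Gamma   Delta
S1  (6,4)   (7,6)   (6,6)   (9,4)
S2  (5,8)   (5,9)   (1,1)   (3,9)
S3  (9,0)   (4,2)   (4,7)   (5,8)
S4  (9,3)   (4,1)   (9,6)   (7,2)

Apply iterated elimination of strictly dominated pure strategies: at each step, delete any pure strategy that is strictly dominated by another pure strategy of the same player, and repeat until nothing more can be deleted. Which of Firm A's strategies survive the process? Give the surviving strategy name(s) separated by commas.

S1, S4

For Firm A, S1 strictly dominates S2 on the remaining columns (Alpha: 6>5, Beta: 7>5, Gamma: 6>1, Delta: 9>3); eliminate S2.
For Firm B, Gamma strictly dominates Alpha on the remaining rows (S1: 6>4, S3: 7>0, S4: 6>3); eliminate Alpha.
For Firm A, S1 strictly dominates S3 on the remaining columns (Beta: 7>4, Gamma: 6>4, Delta: 9>5); eliminate S3.
Firm B's strategy Delta is strictly dominated by Gamma (S1: 6>4, S4: 6>2) and is removed.
Among the remaining strategies, none is strictly dominated by another pure strategy of the same player, so the elimination stops.
Surviving strategies — Firm A: {S1, S4}; Firm B: {Beta, Gamma}.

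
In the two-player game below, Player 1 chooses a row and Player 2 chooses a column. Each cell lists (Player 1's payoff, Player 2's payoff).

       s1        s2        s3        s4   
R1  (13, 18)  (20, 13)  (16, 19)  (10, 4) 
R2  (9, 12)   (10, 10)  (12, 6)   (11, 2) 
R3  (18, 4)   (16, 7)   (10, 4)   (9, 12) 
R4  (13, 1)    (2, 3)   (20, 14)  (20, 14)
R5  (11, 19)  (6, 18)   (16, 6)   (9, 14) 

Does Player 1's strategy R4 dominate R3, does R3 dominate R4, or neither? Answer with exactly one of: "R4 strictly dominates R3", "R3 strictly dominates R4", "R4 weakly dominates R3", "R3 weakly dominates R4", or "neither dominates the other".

neither dominates the other

Compare R4 to R3 across every action of Player 2: s1: 13<18, s2: 2<16, s3: 20>10, s4: 20>9.
R4 does better at s3, s4 but worse at s1, s2; neither strategy dominates the other.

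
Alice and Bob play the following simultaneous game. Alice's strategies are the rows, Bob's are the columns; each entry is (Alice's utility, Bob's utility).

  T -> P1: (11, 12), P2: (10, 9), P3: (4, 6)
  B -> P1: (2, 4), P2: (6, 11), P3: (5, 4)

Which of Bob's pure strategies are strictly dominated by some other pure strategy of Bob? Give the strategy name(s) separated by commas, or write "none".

Nothing dominates P1: P2 at T (12>9); P3 at T (12>6).
P2: no other strategy beats it everywhere (P1 at B (11>4); P3 at T (9>6)).
P3: dominated, since P2 does at least as well everywhere (T: 9>6, B: 11>4).

P3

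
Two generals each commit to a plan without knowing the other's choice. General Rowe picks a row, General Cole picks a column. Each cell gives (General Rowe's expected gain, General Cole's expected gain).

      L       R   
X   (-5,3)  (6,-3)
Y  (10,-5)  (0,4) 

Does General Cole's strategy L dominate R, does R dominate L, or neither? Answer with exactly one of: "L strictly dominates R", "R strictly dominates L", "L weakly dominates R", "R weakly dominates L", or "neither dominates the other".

Compare L to R across each opponent action: X: 3>-3, Y: -5<4.
L does better at X but worse at Y; neither strategy dominates the other.

neither dominates the other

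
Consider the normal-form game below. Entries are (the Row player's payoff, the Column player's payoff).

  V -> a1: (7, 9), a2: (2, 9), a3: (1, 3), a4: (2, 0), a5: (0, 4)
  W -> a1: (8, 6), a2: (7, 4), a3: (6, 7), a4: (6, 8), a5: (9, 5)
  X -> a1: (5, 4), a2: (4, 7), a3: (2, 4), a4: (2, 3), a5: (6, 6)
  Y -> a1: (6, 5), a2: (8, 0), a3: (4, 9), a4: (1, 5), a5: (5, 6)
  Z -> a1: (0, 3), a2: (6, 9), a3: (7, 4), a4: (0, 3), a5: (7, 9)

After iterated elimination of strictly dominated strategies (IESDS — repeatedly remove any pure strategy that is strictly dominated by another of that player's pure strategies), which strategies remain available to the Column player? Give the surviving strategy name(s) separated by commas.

The Row player's strategy V is strictly dominated by W (a1: 8>7, a2: 7>2, a3: 6>1, a4: 6>2, a5: 9>0) and is removed.
The Row player's strategy X is strictly dominated by W (a1: 8>5, a2: 7>4, a3: 6>2, a4: 6>2, a5: 9>6) and is removed.
Column a1 is eliminated: a3 beats it against every remaining row (W: 7>6, Y: 9>5, Z: 4>3).
Among the remaining strategies, none is strictly dominated by another pure strategy of the same player, so the elimination stops.
Surviving strategies — the Row player: {W, Y, Z}; the Column player: {a2, a3, a4, a5}.

a2, a3, a4, a5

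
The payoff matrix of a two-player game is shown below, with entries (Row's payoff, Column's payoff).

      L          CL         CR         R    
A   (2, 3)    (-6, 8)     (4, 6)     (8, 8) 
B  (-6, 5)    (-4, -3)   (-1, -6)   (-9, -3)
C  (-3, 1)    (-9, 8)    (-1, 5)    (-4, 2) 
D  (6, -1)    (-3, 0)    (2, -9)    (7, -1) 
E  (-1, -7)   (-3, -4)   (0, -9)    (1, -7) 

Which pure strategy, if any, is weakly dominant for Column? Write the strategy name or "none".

L fails to dominate CL at A (3<8).
CL fails to dominate L at B (-3<5).
CR fails to dominate L at B (-6<5).
R fails to dominate L at B (-3<5).
No single strategy dominates all the others.

none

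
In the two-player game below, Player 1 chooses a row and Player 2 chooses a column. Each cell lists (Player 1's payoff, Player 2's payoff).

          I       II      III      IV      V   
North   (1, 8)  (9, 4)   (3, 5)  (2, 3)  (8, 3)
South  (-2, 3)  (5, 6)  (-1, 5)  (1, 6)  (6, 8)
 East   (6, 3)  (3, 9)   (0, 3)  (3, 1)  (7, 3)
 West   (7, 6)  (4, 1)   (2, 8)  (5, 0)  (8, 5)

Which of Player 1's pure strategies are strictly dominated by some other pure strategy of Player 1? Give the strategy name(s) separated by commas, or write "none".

South, East

Nothing dominates North: South at I (1>-2); East at II (9>3); West at II (9>4).
South: dominated, since North does at least as well everywhere (I: 1>-2, II: 9>5, III: 3>-1, IV: 2>1, V: 8>6).
West strictly dominates East — I: 7>6, II: 4>3, III: 2>0, IV: 5>3, V: 8>7.
West: no other strategy beats it everywhere (North at I (7>1); South at I (7>-2); East at I (7>6)).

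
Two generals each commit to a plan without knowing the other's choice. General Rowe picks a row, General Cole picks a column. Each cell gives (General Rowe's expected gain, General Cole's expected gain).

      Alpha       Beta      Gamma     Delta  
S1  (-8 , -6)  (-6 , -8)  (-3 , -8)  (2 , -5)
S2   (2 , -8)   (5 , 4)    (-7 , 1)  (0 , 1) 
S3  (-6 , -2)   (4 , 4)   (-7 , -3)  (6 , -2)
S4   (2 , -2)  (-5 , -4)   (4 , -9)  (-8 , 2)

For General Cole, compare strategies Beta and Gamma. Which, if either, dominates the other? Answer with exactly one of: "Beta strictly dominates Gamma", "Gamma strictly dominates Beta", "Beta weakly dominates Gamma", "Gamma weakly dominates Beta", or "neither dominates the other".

Beta's payoffs vs Gamma's, by General Rowe's action — S1: -8=-8, S2: 4>1, S3: 4>-3, S4: -4>-9.
Beta is at least as good everywhere and strictly better somewhere (tied only at S1), so Beta weakly but not strictly dominates Gamma.

Beta weakly dominates Gamma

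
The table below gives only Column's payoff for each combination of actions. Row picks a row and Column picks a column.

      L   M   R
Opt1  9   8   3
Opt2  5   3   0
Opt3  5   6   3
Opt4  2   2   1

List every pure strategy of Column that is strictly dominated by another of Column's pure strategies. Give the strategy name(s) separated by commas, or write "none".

L: no other strategy beats it everywhere (M at Opt1 (9>8); R at Opt1 (9>3)).
M: no other strategy beats it everywhere (L at Opt3 (6>5); R at Opt1 (8>3)).
L strictly dominates R — Opt1: 9>3, Opt2: 5>0, Opt3: 5>3, Opt4: 2>1.

R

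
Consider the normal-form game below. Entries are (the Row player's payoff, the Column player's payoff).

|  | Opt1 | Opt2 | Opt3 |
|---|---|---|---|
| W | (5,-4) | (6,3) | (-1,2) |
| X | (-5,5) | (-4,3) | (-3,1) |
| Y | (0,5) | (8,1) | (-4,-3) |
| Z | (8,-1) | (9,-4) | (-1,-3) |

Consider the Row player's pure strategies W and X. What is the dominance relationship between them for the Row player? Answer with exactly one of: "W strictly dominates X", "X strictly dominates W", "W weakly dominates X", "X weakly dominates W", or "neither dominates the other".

W's payoffs vs X's, by the Column player's action — Opt1: 5>-5, Opt2: 6>-4, Opt3: -1>-3.
W gives a strictly higher payoff against every action of the Column player, so W strictly dominates X.

W strictly dominates X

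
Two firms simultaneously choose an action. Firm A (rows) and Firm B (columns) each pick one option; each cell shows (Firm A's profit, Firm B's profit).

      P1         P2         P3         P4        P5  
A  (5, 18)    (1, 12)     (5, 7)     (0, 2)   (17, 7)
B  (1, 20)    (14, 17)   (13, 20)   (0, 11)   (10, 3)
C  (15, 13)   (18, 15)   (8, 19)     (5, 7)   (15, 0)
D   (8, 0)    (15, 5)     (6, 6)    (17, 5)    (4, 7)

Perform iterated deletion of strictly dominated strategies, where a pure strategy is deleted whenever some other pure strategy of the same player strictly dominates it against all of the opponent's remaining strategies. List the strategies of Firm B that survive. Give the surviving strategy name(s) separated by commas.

P1, P3

Column P4 is eliminated: P3 beats it against every remaining row (A: 7>2, B: 20>11, C: 19>7, D: 6>5).
Row D is eliminated: C beats it against every remaining column (P1: 15>8, P2: 18>15, P3: 8>6, P5: 15>4).
Firm B's strategy P5 is strictly dominated by P1 (A: 18>7, B: 20>3, C: 13>0) and is removed.
Row A is eliminated: C beats it against every remaining column (P1: 15>5, P2: 18>1, P3: 8>5).
For Firm B, P3 strictly dominates P2 on the remaining rows (B: 20>17, C: 19>15); eliminate P2.
Among the remaining strategies, none is strictly dominated by another pure strategy of the same player, so the elimination stops.
Surviving strategies — Firm A: {B, C}; Firm B: {P1, P3}.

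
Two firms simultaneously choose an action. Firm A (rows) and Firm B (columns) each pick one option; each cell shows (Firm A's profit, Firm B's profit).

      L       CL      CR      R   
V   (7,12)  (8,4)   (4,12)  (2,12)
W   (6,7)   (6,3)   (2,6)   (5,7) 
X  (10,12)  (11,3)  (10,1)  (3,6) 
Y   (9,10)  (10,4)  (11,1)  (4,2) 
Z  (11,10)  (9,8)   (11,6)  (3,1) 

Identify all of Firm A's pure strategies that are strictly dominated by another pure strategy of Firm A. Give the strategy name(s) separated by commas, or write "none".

V

V: dominated, since X does at least as well everywhere (L: 10>7, CL: 11>8, CR: 10>4, R: 3>2).
W is not dominated — it holds its own against V at R (5>2); X at R (5>3); Y at R (5>4); Z at R (5>3).
X is not dominated — it holds its own against V at L (10>7); W at L (10>6); Y at L (10>9); Z at CL (11>9).
Y: no other strategy beats it everywhere (V at L (9>7); W at L (9>6); X at CR (11>10); Z at CL (10>9)).
Nothing dominates Z: V at L (11>7); W at L (11>6); X at L (11>10); Y at L (11>9).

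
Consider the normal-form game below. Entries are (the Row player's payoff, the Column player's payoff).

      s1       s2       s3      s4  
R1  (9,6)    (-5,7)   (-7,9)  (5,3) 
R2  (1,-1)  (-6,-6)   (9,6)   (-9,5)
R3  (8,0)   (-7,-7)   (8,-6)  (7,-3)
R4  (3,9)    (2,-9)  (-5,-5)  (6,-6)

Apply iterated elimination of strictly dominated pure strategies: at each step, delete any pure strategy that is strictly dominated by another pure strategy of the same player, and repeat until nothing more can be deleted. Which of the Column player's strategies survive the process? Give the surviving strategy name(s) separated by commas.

s1, s3, s4

The Column player's strategy s2 is strictly dominated by s3 (R1: 9>7, R2: 6>-6, R3: -6>-7, R4: -5>-9) and is removed.
Row R4 is eliminated: R3 beats it against every remaining column (s1: 8>3, s3: 8>-5, s4: 7>6).
Among the remaining strategies, none is strictly dominated by another pure strategy of the same player, so the elimination stops.
Surviving strategies — the Row player: {R1, R2, R3}; the Column player: {s1, s3, s4}.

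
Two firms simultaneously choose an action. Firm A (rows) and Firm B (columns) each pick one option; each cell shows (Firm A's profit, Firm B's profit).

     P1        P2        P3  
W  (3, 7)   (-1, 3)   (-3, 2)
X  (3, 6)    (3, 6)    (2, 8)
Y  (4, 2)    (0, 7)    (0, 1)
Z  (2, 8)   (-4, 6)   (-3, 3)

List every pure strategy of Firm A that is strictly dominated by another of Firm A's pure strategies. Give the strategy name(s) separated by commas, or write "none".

Y strictly dominates W — P1: 4>3, P2: 0>-1, P3: 0>-3.
Nothing dominates X: W at P1 (3=3); Y at P2 (3>0); Z at P1 (3>2).
Y is not dominated — it holds its own against W at P1 (4>3); X at P1 (4>3); Z at P1 (4>2).
X strictly dominates Z — P1: 3>2, P2: 3>-4, P3: 2>-3.

W, Z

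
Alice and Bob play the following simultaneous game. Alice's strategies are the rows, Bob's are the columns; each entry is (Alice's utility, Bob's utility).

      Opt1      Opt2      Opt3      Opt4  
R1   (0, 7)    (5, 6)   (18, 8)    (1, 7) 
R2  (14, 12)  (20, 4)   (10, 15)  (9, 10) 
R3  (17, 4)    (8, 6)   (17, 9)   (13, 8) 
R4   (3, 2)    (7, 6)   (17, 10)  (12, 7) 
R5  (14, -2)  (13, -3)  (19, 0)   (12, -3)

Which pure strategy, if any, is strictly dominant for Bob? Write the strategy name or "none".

Opt3 vs Opt1: R1: 8>7, R2: 15>12, R3: 9>4, R4: 10>2, R5: 0>-2.
Opt3 vs Opt2: R1: 8>6, R2: 15>4, R3: 9>6, R4: 10>6, R5: 0>-3.
Opt3 vs Opt4: R1: 8>7, R2: 15>10, R3: 9>8, R4: 10>7, R5: 0>-3.
Opt3 strictly beats every other strategy against every opponent action, so it is strictly dominant.

Opt3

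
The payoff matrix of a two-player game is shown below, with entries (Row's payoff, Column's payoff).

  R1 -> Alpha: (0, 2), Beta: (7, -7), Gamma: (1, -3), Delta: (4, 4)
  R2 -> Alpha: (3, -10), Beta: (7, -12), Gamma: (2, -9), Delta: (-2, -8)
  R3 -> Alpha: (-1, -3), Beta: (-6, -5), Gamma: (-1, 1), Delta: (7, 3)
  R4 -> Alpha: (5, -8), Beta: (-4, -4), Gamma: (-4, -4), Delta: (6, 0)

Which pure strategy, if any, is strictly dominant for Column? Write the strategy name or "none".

Delta

Delta vs Alpha: R1: 4>2, R2: -8>-10, R3: 3>-3, R4: 0>-8.
Delta vs Beta: R1: 4>-7, R2: -8>-12, R3: 3>-5, R4: 0>-4.
Delta vs Gamma: R1: 4>-3, R2: -8>-9, R3: 3>1, R4: 0>-4.
Delta strictly beats every other strategy against every opponent action, so it is strictly dominant.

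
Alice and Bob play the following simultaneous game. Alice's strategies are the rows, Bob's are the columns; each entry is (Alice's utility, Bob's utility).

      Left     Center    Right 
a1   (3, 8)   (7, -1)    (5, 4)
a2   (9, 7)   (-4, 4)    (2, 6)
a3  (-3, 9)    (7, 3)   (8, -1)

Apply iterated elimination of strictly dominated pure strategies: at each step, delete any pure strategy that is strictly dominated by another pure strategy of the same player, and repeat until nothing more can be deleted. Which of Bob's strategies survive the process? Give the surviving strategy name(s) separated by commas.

Left

For Bob, Left strictly dominates Center on the remaining rows (a1: 8>-1, a2: 7>4, a3: 9>3); eliminate Center.
Bob's strategy Right is strictly dominated by Left (a1: 8>4, a2: 7>6, a3: 9>-1) and is removed.
Row a1 is eliminated: a2 beats it against every remaining column (Left: 9>3).
For Alice, a2 strictly dominates a3 on the remaining columns (Left: 9>-3); eliminate a3.
Among the remaining strategies, none is strictly dominated by another pure strategy of the same player, so the elimination stops.
Surviving strategies — Alice: {a2}; Bob: {Left}.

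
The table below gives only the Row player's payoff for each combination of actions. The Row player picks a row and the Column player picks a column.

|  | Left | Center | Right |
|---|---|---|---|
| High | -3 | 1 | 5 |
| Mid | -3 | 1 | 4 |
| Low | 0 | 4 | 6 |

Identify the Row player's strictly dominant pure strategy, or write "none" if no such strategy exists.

Low vs High: Left: 0>-3, Center: 4>1, Right: 6>5.
Low vs Mid: Left: 0>-3, Center: 4>1, Right: 6>4.
Low strictly beats every other strategy against every opponent action, so it is strictly dominant.

Low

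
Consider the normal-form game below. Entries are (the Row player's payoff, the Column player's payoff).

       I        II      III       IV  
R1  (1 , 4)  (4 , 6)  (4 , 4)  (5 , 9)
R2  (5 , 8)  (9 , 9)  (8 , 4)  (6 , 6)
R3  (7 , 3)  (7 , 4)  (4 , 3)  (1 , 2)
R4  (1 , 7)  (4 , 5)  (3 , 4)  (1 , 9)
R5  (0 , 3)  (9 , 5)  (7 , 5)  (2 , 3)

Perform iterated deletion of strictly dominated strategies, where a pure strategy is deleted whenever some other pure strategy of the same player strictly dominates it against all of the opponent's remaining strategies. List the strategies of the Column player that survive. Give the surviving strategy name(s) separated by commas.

II, III

The Row player's strategy R1 is strictly dominated by R2 (I: 5>1, II: 9>4, III: 8>4, IV: 6>5) and is removed.
Row R4 is eliminated: R2 beats it against every remaining column (I: 5>1, II: 9>4, III: 8>3, IV: 6>1).
Column I is eliminated: II beats it against every remaining row (R2: 9>8, R3: 4>3, R5: 5>3).
Row R3 is eliminated: R2 beats it against every remaining column (II: 9>7, III: 8>4, IV: 6>1).
For the Column player, II strictly dominates IV on the remaining rows (R2: 9>6, R5: 5>3); eliminate IV.
Among the remaining strategies, none is strictly dominated by another pure strategy of the same player, so the elimination stops.
Surviving strategies — the Row player: {R2, R5}; the Column player: {II, III}.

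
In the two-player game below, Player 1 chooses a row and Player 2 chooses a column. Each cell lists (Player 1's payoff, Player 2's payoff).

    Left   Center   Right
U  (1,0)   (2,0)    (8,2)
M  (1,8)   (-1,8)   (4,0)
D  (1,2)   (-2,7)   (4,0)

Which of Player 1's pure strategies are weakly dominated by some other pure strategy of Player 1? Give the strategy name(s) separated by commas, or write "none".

M, D

Nothing dominates U: M at Center (2>-1); D at Center (2>-2).
U weakly dominates M — Left: 1=1, Center: 2>-1, Right: 8>4.
D: dominated, since U does at least as well everywhere (Left: 1=1, Center: 2>-2, Right: 8>4).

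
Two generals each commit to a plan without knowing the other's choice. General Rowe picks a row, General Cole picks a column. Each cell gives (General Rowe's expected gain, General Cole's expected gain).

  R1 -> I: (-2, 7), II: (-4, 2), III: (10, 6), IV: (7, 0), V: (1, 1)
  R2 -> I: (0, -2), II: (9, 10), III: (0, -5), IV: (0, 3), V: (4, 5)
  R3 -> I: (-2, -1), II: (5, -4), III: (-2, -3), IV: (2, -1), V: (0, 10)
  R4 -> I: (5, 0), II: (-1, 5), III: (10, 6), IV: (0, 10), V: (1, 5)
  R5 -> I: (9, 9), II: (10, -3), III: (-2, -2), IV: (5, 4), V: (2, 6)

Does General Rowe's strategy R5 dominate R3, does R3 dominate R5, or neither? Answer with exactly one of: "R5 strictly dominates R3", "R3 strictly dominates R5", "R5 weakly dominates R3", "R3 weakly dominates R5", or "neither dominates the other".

R5 weakly dominates R3

Compare R5 to R3 across each choice by General Cole: I: 9>-2, II: 10>5, III: -2=-2, IV: 5>2, V: 2>0.
R5 is at least as good everywhere and strictly better somewhere (tied only at III), so R5 weakly but not strictly dominates R3.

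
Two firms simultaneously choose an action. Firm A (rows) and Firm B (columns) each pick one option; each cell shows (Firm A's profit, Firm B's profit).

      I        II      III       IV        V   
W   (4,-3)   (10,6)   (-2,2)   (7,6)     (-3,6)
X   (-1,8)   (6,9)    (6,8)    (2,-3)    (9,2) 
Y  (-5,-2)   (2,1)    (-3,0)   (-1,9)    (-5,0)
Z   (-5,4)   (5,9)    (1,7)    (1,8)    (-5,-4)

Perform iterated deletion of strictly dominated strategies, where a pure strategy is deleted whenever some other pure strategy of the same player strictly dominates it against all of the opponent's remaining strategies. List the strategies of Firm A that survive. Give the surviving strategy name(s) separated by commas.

Firm A's strategy Y is strictly dominated by W (I: 4>-5, II: 10>2, III: -2>-3, IV: 7>-1, V: -3>-5) and is removed.
For Firm A, X strictly dominates Z on the remaining columns (I: -1>-5, II: 6>5, III: 6>1, IV: 2>1, V: 9>-5); eliminate Z.
Firm B's strategy I is strictly dominated by II (W: 6>-3, X: 9>8) and is removed.
Firm B's strategy III is strictly dominated by II (W: 6>2, X: 9>8) and is removed.
Among the remaining strategies, none is strictly dominated by another pure strategy of the same player, so the elimination stops.
Surviving strategies — Firm A: {W, X}; Firm B: {II, IV, V}.

W, X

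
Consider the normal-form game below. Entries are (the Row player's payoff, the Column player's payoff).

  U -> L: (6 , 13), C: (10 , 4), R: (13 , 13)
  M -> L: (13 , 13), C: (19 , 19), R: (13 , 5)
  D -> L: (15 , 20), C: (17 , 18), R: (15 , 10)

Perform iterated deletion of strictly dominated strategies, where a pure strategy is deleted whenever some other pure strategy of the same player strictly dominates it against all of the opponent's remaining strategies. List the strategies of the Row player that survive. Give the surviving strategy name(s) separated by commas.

M, D

For the Row player, D strictly dominates U on the remaining columns (L: 15>6, C: 17>10, R: 15>13); eliminate U.
For the Column player, L strictly dominates R on the remaining rows (M: 13>5, D: 20>10); eliminate R.
Among the remaining strategies, none is strictly dominated by another pure strategy of the same player, so the elimination stops.
Surviving strategies — the Row player: {M, D}; the Column player: {L, C}.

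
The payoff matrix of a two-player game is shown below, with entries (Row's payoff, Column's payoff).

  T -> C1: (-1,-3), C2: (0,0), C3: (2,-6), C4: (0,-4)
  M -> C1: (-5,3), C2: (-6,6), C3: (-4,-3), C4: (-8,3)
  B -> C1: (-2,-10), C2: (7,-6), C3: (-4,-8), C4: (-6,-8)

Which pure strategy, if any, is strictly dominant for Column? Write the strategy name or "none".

C2 vs C1: T: 0>-3, M: 6>3, B: -6>-10.
C2 vs C3: T: 0>-6, M: 6>-3, B: -6>-8.
C2 vs C4: T: 0>-4, M: 6>3, B: -6>-8.
C2 strictly beats every other strategy against every opponent action, so it is strictly dominant.

C2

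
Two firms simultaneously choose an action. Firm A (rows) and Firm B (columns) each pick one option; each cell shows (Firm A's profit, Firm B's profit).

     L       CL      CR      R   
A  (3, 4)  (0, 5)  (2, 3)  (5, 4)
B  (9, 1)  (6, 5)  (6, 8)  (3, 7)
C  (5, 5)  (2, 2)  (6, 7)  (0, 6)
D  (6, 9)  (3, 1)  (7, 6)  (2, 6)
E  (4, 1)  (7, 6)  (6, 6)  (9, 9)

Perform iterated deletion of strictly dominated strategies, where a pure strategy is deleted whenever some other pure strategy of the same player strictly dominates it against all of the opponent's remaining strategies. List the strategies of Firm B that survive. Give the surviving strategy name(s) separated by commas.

L, CR, R

Firm A's strategy A is strictly dominated by E (L: 4>3, CL: 7>0, CR: 6>2, R: 9>5) and is removed.
For Firm A, D strictly dominates C on the remaining columns (L: 6>5, CL: 3>2, CR: 7>6, R: 2>0); eliminate C.
Column CL is eliminated: R beats it against every remaining row (B: 7>5, D: 6>1, E: 9>6).
Among the remaining strategies, none is strictly dominated by another pure strategy of the same player, so the elimination stops.
Surviving strategies — Firm A: {B, D, E}; Firm B: {L, CR, R}.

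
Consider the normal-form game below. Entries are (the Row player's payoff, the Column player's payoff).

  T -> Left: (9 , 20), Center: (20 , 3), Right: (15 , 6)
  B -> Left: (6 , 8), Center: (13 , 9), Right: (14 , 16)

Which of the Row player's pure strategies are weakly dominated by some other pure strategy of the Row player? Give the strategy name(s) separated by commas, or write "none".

Nothing dominates T: B at Left (9>6).
B is weakly dominated by T (Left: 9>6, Center: 20>13, Right: 15>14).

B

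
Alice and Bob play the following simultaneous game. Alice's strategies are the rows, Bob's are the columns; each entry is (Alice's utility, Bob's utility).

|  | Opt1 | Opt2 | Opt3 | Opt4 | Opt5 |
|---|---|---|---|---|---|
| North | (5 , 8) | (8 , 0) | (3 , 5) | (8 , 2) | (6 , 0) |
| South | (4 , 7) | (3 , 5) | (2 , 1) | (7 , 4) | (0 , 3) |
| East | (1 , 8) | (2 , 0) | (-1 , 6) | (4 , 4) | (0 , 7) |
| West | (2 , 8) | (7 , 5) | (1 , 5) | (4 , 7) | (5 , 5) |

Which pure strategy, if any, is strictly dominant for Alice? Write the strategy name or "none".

North vs South: Opt1: 5>4, Opt2: 8>3, Opt3: 3>2, Opt4: 8>7, Opt5: 6>0.
North vs East: Opt1: 5>1, Opt2: 8>2, Opt3: 3>-1, Opt4: 8>4, Opt5: 6>0.
North vs West: Opt1: 5>2, Opt2: 8>7, Opt3: 3>1, Opt4: 8>4, Opt5: 6>5.
North strictly beats every other strategy against every opponent action, so it is strictly dominant.

North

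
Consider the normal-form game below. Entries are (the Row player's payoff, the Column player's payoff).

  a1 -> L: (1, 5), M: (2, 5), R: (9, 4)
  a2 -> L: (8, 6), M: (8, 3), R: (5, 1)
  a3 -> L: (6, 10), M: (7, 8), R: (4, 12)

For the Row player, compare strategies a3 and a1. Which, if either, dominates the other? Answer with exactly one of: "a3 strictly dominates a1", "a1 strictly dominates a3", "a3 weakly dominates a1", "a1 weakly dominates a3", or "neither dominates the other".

neither dominates the other

Compare a3 to a1 across each choice by the Column player: L: 6>1, M: 7>2, R: 4<9.
a3 does better at L, M but worse at R; neither strategy dominates the other.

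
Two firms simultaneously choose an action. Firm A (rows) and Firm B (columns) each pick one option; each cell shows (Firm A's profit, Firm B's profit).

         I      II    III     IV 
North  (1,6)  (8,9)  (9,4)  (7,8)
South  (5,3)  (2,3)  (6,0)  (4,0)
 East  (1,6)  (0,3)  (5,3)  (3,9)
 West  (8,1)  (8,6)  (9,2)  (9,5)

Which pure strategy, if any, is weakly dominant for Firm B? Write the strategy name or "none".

I fails to dominate II at North (6<9).
II fails to dominate I at East (3<6).
III fails to dominate I at North (4<6).
IV fails to dominate I at South (0<3).
No single strategy dominates all the others.

none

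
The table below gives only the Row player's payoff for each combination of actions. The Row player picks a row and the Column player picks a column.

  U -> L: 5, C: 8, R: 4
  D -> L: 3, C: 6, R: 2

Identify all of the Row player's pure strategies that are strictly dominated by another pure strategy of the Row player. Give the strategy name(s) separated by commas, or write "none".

U is not dominated — it holds its own against D at L (5>3).
D is strictly dominated by U (L: 5>3, C: 8>6, R: 4>2).

D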